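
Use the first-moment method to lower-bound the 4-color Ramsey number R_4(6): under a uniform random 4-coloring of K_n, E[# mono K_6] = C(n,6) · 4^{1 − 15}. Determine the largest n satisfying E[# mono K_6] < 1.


We need C(n, 6) · 4^{1 − 15} < 1, i.e. C(n, 6) < 4^{15 − 1} = 268435456.
Check values of n near the boundary:
  n = 73: C(73, 6) = 170230452; 170230452 < 268435456? YES
  n = 74: C(74, 6) = 185250786; 185250786 < 268435456? YES
  n = 75: C(75, 6) = 201359550; 201359550 < 268435456? YES
  n = 76: C(76, 6) = 218618940; 218618940 < 268435456? YES
  n = 77: C(77, 6) = 237093780; 237093780 < 268435456? YES
  n = 78: C(78, 6) = 256851595; 256851595 < 268435456? YES
  n = 79: C(79, 6) = 277962685; 277962685 < 268435456? NO
The largest n with C(n, 6) < 268435456 is n = 78 (where E[X] = 256851595/268435456 ≈ 0.956847). Hence R_4(6) > 78, i.e. R_4(6) ≥ 79.

Largest n = 78; hence R_4(6) > 78.


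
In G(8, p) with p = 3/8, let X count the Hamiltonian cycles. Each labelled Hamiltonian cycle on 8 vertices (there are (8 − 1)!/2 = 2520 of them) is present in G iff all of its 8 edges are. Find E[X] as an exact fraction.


K_8 has (8 − 1)!/2 = 2520 labelled Hamiltonian cycles.
For each such Hamiltonian cycle H, let X_H = 1 if all 8 edges of H are present in G. Then P[X_H = 1] = p^{8} = (3/8)^{8} = 6561/16777216.
By linearity of expectation: E[X] = Σ_H E[X_H] = 2520 · p^{8} = 2520 · 6561/16777216 = 2066715/2097152.
Numerically: E[X] ≈ 0.98549.

E[X] = 2520 · (3/8)^{8} = 2066715/2097152 ≈ 0.98549.


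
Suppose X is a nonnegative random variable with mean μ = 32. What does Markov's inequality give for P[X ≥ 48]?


μ = E[X] = 32, a = 48.
Markov: P[X ≥ 48] ≤ μ/a = (32)/48 = 2/3.
Numerically: ≈ 0.6667.
(Since a = 48 > μ = 32.0000, the bound 2/3 is < 1 and informative.)

P[X ≥ 48] ≤ 2/3 ≈ 0.6667.


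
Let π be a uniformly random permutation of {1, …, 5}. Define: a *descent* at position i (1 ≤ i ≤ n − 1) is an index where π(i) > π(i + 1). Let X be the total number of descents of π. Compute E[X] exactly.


Write X = Σ X_I over i = 1, …, 4, with X_I the indicator of one descent.
There are 4 indicators.
For each fixed i, the pair (π(i), π(i+1)) is a uniformly random ordered pair of distinct values from {1, …, 5}; by symmetry P[π(i) > π(i+1)] = 1/2.
By linearity: E[X] = 4 · (1/2) = (5 − 1) · (1/2) = 2 ≈ 2.000000.

E[X] = 2 = 2.000000.


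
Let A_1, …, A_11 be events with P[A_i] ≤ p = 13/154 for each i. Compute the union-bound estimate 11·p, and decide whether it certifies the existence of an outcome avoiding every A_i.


Union bound: P[∪_{i=1}^{11} A_i] ≤ Σ_i P[A_i] ≤ 11·p = 11·(13/154) = 13/14.
Numerically: 13/14 ≈ 0.92857.
Is 13/14 < 1? YES.
Since P[∪ A_i] ≤ 13/14 < 1, the complement has P[∩ A_i^c] ≥ 1 − 13/14 = 1/14 > 0, so some outcome avoids every A_i.

11·p = 13/14 ≈ 0.92857; existence CERTIFIED by the union bound.


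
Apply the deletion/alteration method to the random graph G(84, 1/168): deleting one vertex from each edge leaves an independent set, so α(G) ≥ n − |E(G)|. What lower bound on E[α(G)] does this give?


E[|E(G)|] = C(84, 2)·p = 3486 · (1/168) = 83/4.
E[α(G)] ≥ n − E[|E(G)|] = 84 − 83/4 = 253/4.
Numerically: ≈ 63.2500.
(This is only a lower bound; the true E[α(G)] may be larger.)

E[α(G)] ≥ 253/4 ≈ 63.2500.


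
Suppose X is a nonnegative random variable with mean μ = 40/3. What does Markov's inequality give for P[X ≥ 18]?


μ = E[X] = 40/3, a = 18.
Markov: P[X ≥ 18] ≤ μ/a = (40/3)/18 = 20/27.
Numerically: ≈ 0.7407.
(Since a = 18 > μ = 13.3333, the bound 20/27 is < 1 and informative.)

P[X ≥ 18] ≤ 20/27 ≈ 0.7407.


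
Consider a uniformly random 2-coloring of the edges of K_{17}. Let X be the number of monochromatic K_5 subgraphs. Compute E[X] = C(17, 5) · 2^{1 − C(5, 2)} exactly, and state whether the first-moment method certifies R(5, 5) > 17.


E[X] = C(17, 5) · 2^{1 − 10} = 6188 · 2^{−9} = 6188/512.
As a reduced fraction: E[X] = 1547/128 ≈ 12.086.
Is E[X] < 1? NO.
Since E[X] ≥ 1, the first-moment bound is inconclusive at n = 17; it does NOT by itself certify R(5, 5) > 17.

E[X] = 1547/128 ≈ 12.086; E[X] ≥ 1; first-moment method inconclusive here.


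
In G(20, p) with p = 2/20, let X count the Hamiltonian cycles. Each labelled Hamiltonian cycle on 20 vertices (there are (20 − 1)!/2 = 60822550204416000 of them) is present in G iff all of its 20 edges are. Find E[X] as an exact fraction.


K_20 has (20 − 1)!/2 = 60822550204416000 labelled Hamiltonian cycles.
For each such Hamiltonian cycle H, let X_H = 1 if all 20 edges of H are present in G. Then P[X_H = 1] = p^{20} = (1/10)^{20} = 1/100000000000000000000.
By linearity: E[X] = Σ_H E[X_H] = 60822550204416000 · p^{20} = 60822550204416000 · 1/100000000000000000000 = 14849255421/24414062500000.
Numerically: E[X] ≈ 0.0006082.

E[X] = 60822550204416000 · (1/10)^{20} = 14849255421/24414062500000 ≈ 0.0006082.


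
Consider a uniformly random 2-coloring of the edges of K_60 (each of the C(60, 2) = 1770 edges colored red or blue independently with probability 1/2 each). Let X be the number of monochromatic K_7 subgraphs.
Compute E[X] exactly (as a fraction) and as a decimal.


Let X = Σ_S X_S over the C(60, 7) = 386206920 subsets S of size 7, where X_S = 1 if the K_7 on S is monochromatic.
For a fixed S, the K_7 on S has C(7, 2) = 21 edges. P[all 21 edges red] = (1/2)^21, and likewise for blue, so P[monochromatic] = 2·(1/2)^21 = 2^{1 − 21} = 1/1048576.
Summing: E[X] = C(60, 7) · 2^{1 − 21} = 386206920 · 1/1048576 = 48275865/131072.
Numerically: E[X] ≈ 368.31562.

E[X] = C(60,7)·2^(1−C(7,2)) = 48275865/131072 ≈ 368.31562.


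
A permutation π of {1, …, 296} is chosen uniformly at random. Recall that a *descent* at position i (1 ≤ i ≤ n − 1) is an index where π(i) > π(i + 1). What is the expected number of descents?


Write X = Σ X_I over i = 1, …, 295, with X_I the indicator of one descent.
There are 295 indicators.
For each fixed i, the pair (π(i), π(i+1)) is a uniformly random ordered pair of distinct values from {1, …, 296}; by symmetry P[π(i) > π(i+1)] = 1/2.
By linearity: E[X] = 295 · (1/2) = (296 − 1) · (1/2) = 295/2 ≈ 147.500000.

E[X] = 295/2 = 147.500000.


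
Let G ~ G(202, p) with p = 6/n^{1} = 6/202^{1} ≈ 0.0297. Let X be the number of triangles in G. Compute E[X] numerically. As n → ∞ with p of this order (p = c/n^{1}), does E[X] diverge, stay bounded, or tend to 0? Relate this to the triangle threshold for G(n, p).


Number of potential triangles: C(202, 3) = 1353400.
Each occurs with probability p³ ≈ (0.0297)³ ≈ 2.62059e-05.
By linearity: E[X] = C(202, 3)·p³ ≈ 1353400 · 2.62059e-05 ≈ 35.467.
Here α = 1, so p = 6/n is exactly at the triangle threshold p ~ 1/n. Asymptotically E[X] → c³/6 = 6³/6 = 36 ≈ 36.000, a bounded constant. In this regime the triangle count is asymptotically Poisson(c³/6).

E[X] ≈ 35.467; in regime p = Θ(1/n^{1}) E[X] stays bounded (at the triangle threshold p ~ 1/n).


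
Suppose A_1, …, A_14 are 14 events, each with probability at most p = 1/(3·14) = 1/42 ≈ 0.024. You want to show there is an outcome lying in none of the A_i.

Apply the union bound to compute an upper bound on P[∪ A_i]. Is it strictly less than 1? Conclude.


Union bound: P[∪_{i=1}^{14} A_i] ≤ Σ_i P[A_i] ≤ 14·p = 14·(1/42) = 1/3.
Numerically: 1/3 ≈ 0.333.
Is 1/3 < 1? YES.
Since P[∪ A_i] ≤ 1/3 < 1, the complement has P[∩ A_i^c] ≥ 1 − 1/3 = 2/3 > 0, so some outcome avoids every A_i.

14·p = 1/3 ≈ 0.333; existence CERTIFIED by the union bound.


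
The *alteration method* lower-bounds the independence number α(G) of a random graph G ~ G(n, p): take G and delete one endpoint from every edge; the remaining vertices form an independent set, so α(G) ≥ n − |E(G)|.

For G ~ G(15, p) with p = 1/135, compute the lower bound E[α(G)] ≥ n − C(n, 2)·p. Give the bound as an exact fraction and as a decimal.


E[|E(G)|] = C(15, 2)·p = 105 · (1/135) = 7/9.
E[α(G)] ≥ n − E[|E(G)|] = 15 − 7/9 = 128/9.
Numerically: ≈ 14.222.
(This is only a lower bound; the true E[α(G)] may be larger.)

E[α(G)] ≥ 128/9 ≈ 14.222.


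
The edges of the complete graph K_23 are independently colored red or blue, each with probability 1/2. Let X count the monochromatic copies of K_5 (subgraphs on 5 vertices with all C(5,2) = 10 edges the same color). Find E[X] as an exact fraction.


Let X = Σ_S X_S over the C(23, 5) = 33649 subsets S of size 5, where X_S = 1 if the K_5 on S is monochromatic.
For a fixed S, the K_5 on S has C(5, 2) = 10 edges. P[all 10 edges red] = (1/2)^10, and likewise for blue, so P[monochromatic] = 2·(1/2)^10 = 2^{1 − 10} = 1/512.
By linearity: E[X] = C(23, 5) · 2^{1 − 10} = 33649 · 1/512 = 33649/512.
Numerically: E[X] ≈ 65.720703.

E[X] = C(23,5)·2^(1−C(5,2)) = 33649/512 ≈ 65.720703.


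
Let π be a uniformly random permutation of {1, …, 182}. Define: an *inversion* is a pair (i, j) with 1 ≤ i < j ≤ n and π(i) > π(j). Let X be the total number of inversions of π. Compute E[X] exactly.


Write X = Σ X_I over the C(182, 2) = 16471 pairs i < j, with X_I the indicator of one inversion.
There are 16471 indicators.
For each fixed pair i < j, the values π(i) and π(j) are two distinct elements of {1, …, 182} in uniformly random order; by symmetry P[π(i) > π(j)] = 1/2.
By linearity: E[X] = 16471 · (1/2) = C(182, 2) · (1/2) = 16471/2 = 16471/2 ≈ 8235.5000.

E[X] = 16471/2 = 8235.5000.


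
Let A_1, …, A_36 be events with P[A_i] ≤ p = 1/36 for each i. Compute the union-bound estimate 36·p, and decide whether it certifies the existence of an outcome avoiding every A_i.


Union bound: P[∪_{i=1}^{36} A_i] ≤ Σ_i P[A_i] ≤ 36·p = 36·(1/36) = 1.
Numerically: 1 ≈ 1.00000.
Is 1 < 1? NO.
Since the bound 1 is ≥ 1, the union bound is uninformative here; it does NOT by itself certify existence.

36·p = 1 ≈ 1.00000; existence NOT certified by the union bound.


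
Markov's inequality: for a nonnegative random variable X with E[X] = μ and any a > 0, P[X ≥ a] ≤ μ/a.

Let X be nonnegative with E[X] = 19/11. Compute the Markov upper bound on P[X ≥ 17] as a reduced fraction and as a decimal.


μ = E[X] = 19/11, a = 17.
Markov: P[X ≥ 17] ≤ μ/a = (19/11)/17 = 19/187.
Numerically: ≈ 0.102.
(Since a = 17 > μ = 1.727, the bound 19/187 is < 1 and informative.)

P[X ≥ 17] ≤ 19/187 ≈ 0.102.


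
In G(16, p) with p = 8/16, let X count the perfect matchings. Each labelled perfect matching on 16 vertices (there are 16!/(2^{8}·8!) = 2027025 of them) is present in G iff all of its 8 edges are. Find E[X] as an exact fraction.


K_16 has 16!/(2^{8}·8!) = 2027025 labelled perfect matchings.
For each such perfect matching H, let X_H = 1 if all 8 edges of H are present in G. Then P[X_H = 1] = p^{8} = (1/2)^{8} = 1/256.
By linearity: E[X] = Σ_H E[X_H] = 2027025 · p^{8} = 2027025 · 1/256 = 2027025/256.
Numerically: E[X] ≈ 7.92e+03.

E[X] = 2027025 · (1/2)^{8} = 2027025/256 ≈ 7.92e+03.


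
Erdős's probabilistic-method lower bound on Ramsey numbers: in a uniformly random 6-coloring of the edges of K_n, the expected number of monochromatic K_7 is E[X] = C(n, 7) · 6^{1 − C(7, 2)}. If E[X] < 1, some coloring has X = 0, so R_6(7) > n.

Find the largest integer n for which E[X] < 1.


We need C(n, 7) · 6^{1 − 21} < 1, i.e. C(n, 7) < 6^{21 − 1} = 3656158440062976.
Check values of n near the boundary:
  n = 567: C(567, 7) = 3601671315933933; 3601671315933933 < 3656158440062976? YES
  n = 568: C(568, 7) = 3646611956239704; 3646611956239704 < 3656158440062976? YES
  n = 569: C(569, 7) = 3692032389858348; 3692032389858348 < 3656158440062976? NO
  n = 570: C(570, 7) = 3737936877831720; 3737936877831720 < 3656158440062976? NO
The largest n with C(n, 7) < 3656158440062976 is n = 568 (where E[X] = 16882462760369/16926659444736 ≈ 0.997). Hence R_6(7) > 568, i.e. R_6(7) ≥ 569.

Largest n = 568; hence R_6(7) > 568.


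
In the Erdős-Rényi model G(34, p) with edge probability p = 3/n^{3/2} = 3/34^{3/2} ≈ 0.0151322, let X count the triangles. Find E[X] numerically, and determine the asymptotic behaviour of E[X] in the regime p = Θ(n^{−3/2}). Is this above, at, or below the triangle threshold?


Number of potential triangles: C(34, 3) = 5984.
Each occurs with probability p³ ≈ (0.0151322)³ ≈ 3.46504307e-06.
By linearity: E[X] = C(34, 3)·p³ ≈ 5984 · 3.46504307e-06 ≈ 0.020735.
Since α = 3/2 > 1, p = c/n^{3/2} = o(1/n) is below the triangle threshold p ~ 1/n. Asymptotically E[X] ~ (c³/6)·n^{3(1−α)} = (3³/6)·n^{-1.5} → 0, so by Markov's inequality G has no triangles w.h.p.

E[X] ≈ 0.020735; in regime p = Θ(1/n^{3/2}) E[X] tends to 0 (below the triangle threshold p ~ 1/n).


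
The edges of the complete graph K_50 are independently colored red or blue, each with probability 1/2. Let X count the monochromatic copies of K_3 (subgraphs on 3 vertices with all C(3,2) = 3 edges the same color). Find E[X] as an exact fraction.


Let X = Σ_S X_S over the C(50, 3) = 19600 subsets S of size 3, where X_S = 1 if the K_3 on S is monochromatic.
For a fixed S, the K_3 on S has C(3, 2) = 3 edges. P[all 3 edges red] = (1/2)^3, and likewise for blue, so P[monochromatic] = 2·(1/2)^3 = 2^{1 − 3} = 1/4.
By linearity of expectation: E[X] = C(50, 3) · 2^{1 − 3} = 19600 · 1/4 = 4900.
Numerically: E[X] ≈ 4900.0000.

E[X] = C(50,3)·2^(1−C(3,2)) = 4900 ≈ 4900.0000.


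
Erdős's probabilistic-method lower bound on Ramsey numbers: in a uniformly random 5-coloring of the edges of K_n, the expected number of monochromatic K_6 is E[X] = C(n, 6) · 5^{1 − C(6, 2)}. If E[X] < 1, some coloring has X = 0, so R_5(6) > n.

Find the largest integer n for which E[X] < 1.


We need C(n, 6) · 5^{1 − 15} < 1, i.e. C(n, 6) < 5^{15 − 1} = 6103515625.
Check values of n near the boundary:
  n = 125: C(125, 6) = 4690625500; 4690625500 < 6103515625? YES
  n = 126: C(126, 6) = 4925156775; 4925156775 < 6103515625? YES
  n = 127: C(127, 6) = 5169379425; 5169379425 < 6103515625? YES
  n = 128: C(128, 6) = 5423611200; 5423611200 < 6103515625? YES
  n = 129: C(129, 6) = 5688177600; 5688177600 < 6103515625? YES
  n = 130: C(130, 6) = 5963412000; 5963412000 < 6103515625? YES
  n = 131: C(131, 6) = 6249655776; 6249655776 < 6103515625? NO
The largest n with C(n, 6) < 6103515625 is n = 130 (where E[X] = 47707296/48828125 ≈ 0.97705). Hence R_5(6) > 130, i.e. R_5(6) ≥ 131.

Largest n = 130; hence R_5(6) > 130.


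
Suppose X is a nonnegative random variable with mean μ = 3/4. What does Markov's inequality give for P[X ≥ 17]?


μ = E[X] = 3/4, a = 17.
Markov: P[X ≥ 17] ≤ μ/a = (3/4)/17 = 3/68.
Numerically: ≈ 0.044.
(Since a = 17 > μ = 0.750, the bound 3/68 is < 1 and informative.)

P[X ≥ 17] ≤ 3/68 ≈ 0.044.


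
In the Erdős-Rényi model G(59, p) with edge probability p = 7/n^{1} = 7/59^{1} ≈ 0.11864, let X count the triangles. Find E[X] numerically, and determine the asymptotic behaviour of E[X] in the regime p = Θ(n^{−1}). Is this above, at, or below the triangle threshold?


Number of potential triangles: C(59, 3) = 32509.
Each occurs with probability p³ ≈ (0.11864)³ ≈ 1.6700831e-03.
By linearity: E[X] = C(59, 3)·p³ ≈ 32509 · 1.6700831e-03 ≈ 54.29273.
Here α = 1, so p = 7/n is exactly at the triangle threshold p ~ 1/n. Asymptotically E[X] → c³/6 = 7³/6 = 343/6 ≈ 57.16667, a bounded constant. In this regime the triangle count is asymptotically Poisson(c³/6).

E[X] ≈ 54.29273; in regime p = Θ(1/n^{1}) E[X] stays bounded (at the triangle threshold p ~ 1/n).


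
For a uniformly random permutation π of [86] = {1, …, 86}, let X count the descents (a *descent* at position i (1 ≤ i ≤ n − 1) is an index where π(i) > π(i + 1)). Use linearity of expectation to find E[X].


Write X = Σ X_I over i = 1, …, 85, with X_I the indicator of one descent.
There are 85 indicators.
For each fixed i, the pair (π(i), π(i+1)) is a uniformly random ordered pair of distinct values from {1, …, 86}; by symmetry P[π(i) > π(i+1)] = 1/2.
By linearity: E[X] = 85 · (1/2) = (86 − 1) · (1/2) = 85/2 ≈ 42.5000.

E[X] = 85/2 = 42.5000.


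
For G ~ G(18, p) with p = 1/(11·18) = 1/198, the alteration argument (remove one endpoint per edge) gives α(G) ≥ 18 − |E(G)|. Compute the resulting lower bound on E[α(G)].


E[|E(G)|] = C(18, 2)·p = 153 · (1/198) = 17/22.
E[α(G)] ≥ n − E[|E(G)|] = 18 − 17/22 = 379/22.
Numerically: ≈ 17.227273.
(This is only a lower bound; the true E[α(G)] may be larger.)

E[α(G)] ≥ 379/22 ≈ 17.227273.


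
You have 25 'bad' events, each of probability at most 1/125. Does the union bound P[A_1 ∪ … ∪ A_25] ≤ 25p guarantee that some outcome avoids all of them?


Union bound: P[∪_{i=1}^{25} A_i] ≤ Σ_i P[A_i] ≤ 25·p = 25·(1/125) = 1/5.
Numerically: 1/5 ≈ 0.200.
Is 1/5 < 1? YES.
Since P[∪ A_i] ≤ 1/5 < 1, the complement has P[∩ A_i^c] ≥ 1 − 1/5 = 4/5 > 0, so some outcome avoids every A_i.

25·p = 1/5 ≈ 0.200; existence CERTIFIED by the union bound.


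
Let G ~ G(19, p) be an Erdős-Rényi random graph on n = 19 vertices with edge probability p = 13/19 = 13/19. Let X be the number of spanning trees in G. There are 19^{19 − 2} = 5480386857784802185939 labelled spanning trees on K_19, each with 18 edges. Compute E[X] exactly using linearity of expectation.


K_19 has 19^{19 − 2} = 5480386857784802185939 labelled spanning trees.
For each such spanning tree H, let X_H = 1 if all 18 edges of H are present in G. Then P[X_H = 1] = p^{18} = (13/19)^{18} = 112455406951957393129/104127350297911241532841.
By linearity of expectation: E[X] = Σ_H E[X_H] = 5480386857784802185939 · p^{18} = 5480386857784802185939 · 112455406951957393129/104127350297911241532841 = 112455406951957393129/19.
Numerically: E[X] ≈ 5.91871e+18.

E[X] = 5480386857784802185939 · (13/19)^{18} = 112455406951957393129/19 ≈ 5.91871e+18.


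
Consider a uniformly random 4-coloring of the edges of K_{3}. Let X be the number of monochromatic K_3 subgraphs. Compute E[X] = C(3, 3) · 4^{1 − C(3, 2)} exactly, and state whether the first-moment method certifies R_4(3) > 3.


E[X] = C(3, 3) · 4^{1 − 3} = 1 · 4^{−2} = 1/16.
As a reduced fraction: E[X] = 1/16 ≈ 0.06250.
Is E[X] < 1? YES.
Since E[X] < 1, there exists a 4-coloring of K_{3} with no monochromatic K_3; hence R_4(3) > 3.

E[X] = 1/16 ≈ 0.06250; E[X] < 1, so R_4(3) > 3.


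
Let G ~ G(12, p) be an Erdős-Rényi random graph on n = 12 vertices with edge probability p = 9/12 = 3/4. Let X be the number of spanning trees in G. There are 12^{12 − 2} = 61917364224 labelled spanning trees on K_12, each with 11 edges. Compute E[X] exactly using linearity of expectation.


K_12 has 12^{12 − 2} = 61917364224 labelled spanning trees.
For each such spanning tree H, let X_H = 1 if all 11 edges of H are present in G. Then P[X_H = 1] = p^{11} = (3/4)^{11} = 177147/4194304.
Summing the indicators: E[X] = Σ_H E[X_H] = 61917364224 · p^{11} = 61917364224 · 177147/4194304 = 10460353203/4.
Numerically: E[X] ≈ 2.6151e+09.

E[X] = 61917364224 · (3/4)^{11} = 10460353203/4 ≈ 2.6151e+09.


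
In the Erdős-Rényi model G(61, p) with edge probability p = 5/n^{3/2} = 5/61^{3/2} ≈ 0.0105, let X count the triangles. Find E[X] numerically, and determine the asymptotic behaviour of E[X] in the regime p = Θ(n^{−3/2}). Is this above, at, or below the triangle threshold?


Number of potential triangles: C(61, 3) = 35990.
Each occurs with probability p³ ≈ (0.0105)³ ≈ 1.15591e-06.
By linearity: E[X] = C(61, 3)·p³ ≈ 35990 · 1.15591e-06 ≈ 0.042.
Since α = 3/2 > 1, p = c/n^{3/2} = o(1/n) is below the triangle threshold p ~ 1/n. Asymptotically E[X] ~ (c³/6)·n^{3(1−α)} = (5³/6)·n^{-1.5} → 0, so by Markov's inequality G has no triangles w.h.p.

E[X] ≈ 0.042; in regime p = Θ(1/n^{3/2}) E[X] tends to 0 (below the triangle threshold p ~ 1/n).


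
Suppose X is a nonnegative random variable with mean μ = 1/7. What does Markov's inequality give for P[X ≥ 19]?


μ = E[X] = 1/7, a = 19.
Markov: P[X ≥ 19] ≤ μ/a = (1/7)/19 = 1/133.
Numerically: ≈ 0.00752.
(Since a = 19 > μ = 0.14286, the bound 1/133 is < 1 and informative.)

P[X ≥ 19] ≤ 1/133 ≈ 0.00752.


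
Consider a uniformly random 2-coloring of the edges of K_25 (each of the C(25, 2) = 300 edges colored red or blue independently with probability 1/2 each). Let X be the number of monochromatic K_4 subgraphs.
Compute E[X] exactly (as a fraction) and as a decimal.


Let X = Σ_S X_S over the C(25, 4) = 12650 subsets S of size 4, where X_S = 1 if the K_4 on S is monochromatic.
For a fixed S, the K_4 on S has C(4, 2) = 6 edges. P[all 6 edges red] = (1/2)^6, and likewise for blue, so P[monochromatic] = 2·(1/2)^6 = 2^{1 − 6} = 1/32.
By linearity of expectation: E[X] = C(25, 4) · 2^{1 − 6} = 12650 · 1/32 = 6325/16.
Numerically: E[X] ≈ 395.3125.

E[X] = C(25,4)·2^(1−C(4,2)) = 6325/16 ≈ 395.3125.


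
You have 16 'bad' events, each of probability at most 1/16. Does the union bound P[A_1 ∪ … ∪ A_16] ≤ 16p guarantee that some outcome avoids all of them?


Union bound: P[∪_{i=1}^{16} A_i] ≤ Σ_i P[A_i] ≤ 16·p = 16·(1/16) = 1.
Numerically: 1 ≈ 1.0000000.
Is 1 < 1? NO.
Since the bound 1 is ≥ 1, the union bound is uninformative here; it does NOT by itself certify existence.

16·p = 1 ≈ 1.0000000; existence NOT certified by the union bound.


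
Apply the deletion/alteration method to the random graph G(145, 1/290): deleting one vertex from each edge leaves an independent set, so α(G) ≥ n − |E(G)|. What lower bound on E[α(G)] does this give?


E[|E(G)|] = C(145, 2)·p = 10440 · (1/290) = 36.
E[α(G)] ≥ n − E[|E(G)|] = 145 − 36 = 109.
Numerically: ≈ 109.000.
(This is only a lower bound; the true E[α(G)] may be larger.)

E[α(G)] ≥ 109 ≈ 109.000.


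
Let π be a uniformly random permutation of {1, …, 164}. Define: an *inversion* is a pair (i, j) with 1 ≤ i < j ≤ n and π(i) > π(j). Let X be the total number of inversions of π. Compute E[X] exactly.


Write X = Σ X_I over the C(164, 2) = 13366 pairs i < j, with X_I the indicator of one inversion.
There are 13366 indicators.
For each fixed pair i < j, the values π(i) and π(j) are two distinct elements of {1, …, 164} in uniformly random order; by symmetry P[π(i) > π(j)] = 1/2.
By linearity: E[X] = 13366 · (1/2) = C(164, 2) · (1/2) = 13366/2 = 6683 ≈ 6683.00000.

E[X] = 6683 = 6683.00000.


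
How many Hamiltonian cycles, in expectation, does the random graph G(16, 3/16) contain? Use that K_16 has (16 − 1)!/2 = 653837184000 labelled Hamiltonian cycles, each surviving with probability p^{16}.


K_16 has (16 − 1)!/2 = 653837184000 labelled Hamiltonian cycles.
For each such Hamiltonian cycle H, let X_H = 1 if all 16 edges of H are present in G. Then P[X_H = 1] = p^{16} = (3/16)^{16} = 43046721/18446744073709551616.
By linearity of expectation: E[X] = Σ_H E[X_H] = 653837184000 · p^{16} = 653837184000 · 43046721/18446744073709551616 = 27485885585032875/18014398509481984.
Numerically: E[X] ≈ 1.526.

E[X] = 653837184000 · (3/16)^{16} = 27485885585032875/18014398509481984 ≈ 1.526.


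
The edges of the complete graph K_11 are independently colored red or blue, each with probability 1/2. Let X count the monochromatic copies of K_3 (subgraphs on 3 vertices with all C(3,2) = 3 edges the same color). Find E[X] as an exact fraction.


Let X = Σ_S X_S over the C(11, 3) = 165 subsets S of size 3, where X_S = 1 if the K_3 on S is monochromatic.
For a fixed S, the K_3 on S has C(3, 2) = 3 edges. P[all 3 edges red] = (1/2)^3, and likewise for blue, so P[monochromatic] = 2·(1/2)^3 = 2^{1 − 3} = 1/4.
By linearity of expectation: E[X] = C(11, 3) · 2^{1 − 3} = 165 · 1/4 = 165/4.
Numerically: E[X] ≈ 41.250000.

E[X] = C(11,3)·2^(1−C(3,2)) = 165/4 ≈ 41.250000.


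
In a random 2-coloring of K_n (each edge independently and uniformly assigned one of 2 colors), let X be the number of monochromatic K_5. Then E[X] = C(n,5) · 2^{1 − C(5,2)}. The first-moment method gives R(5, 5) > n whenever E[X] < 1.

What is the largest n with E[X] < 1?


We need C(n, 5) · 2^{1 − 10} < 1, i.e. C(n, 5) < 2^{10 − 1} = 512.
Check values of n near the boundary:
  n = 7: C(7, 5) = 21; 21 < 512? YES
  n = 8: C(8, 5) = 56; 56 < 512? YES
  n = 9: C(9, 5) = 126; 126 < 512? YES
  n = 10: C(10, 5) = 252; 252 < 512? YES
  n = 11: C(11, 5) = 462; 462 < 512? YES
  n = 12: C(12, 5) = 792; 792 < 512? NO
The largest n with C(n, 5) < 512 is n = 11 (where E[X] = 231/256 ≈ 0.9023438). Hence R(5, 5) > 11, i.e. R(5, 5) ≥ 12.

Largest n = 11; hence R(5, 5) > 11.


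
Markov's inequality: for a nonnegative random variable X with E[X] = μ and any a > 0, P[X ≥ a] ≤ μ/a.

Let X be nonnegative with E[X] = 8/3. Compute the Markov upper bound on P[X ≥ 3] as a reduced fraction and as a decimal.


μ = E[X] = 8/3, a = 3.
Markov: P[X ≥ 3] ≤ μ/a = (8/3)/3 = 8/9.
Numerically: ≈ 0.888889.
(Since a = 3 > μ = 2.666667, the bound 8/9 is < 1 and informative.)

P[X ≥ 3] ≤ 8/9 ≈ 0.888889.


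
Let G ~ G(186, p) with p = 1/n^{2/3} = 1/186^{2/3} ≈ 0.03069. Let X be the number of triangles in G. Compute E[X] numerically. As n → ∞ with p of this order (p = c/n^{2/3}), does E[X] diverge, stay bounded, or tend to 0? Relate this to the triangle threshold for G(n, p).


Number of potential triangles: C(186, 3) = 1055240.
Each occurs with probability p³ ≈ (0.03069)³ ≈ 2.890508e-05.
By linearity: E[X] = C(186, 3)·p³ ≈ 1055240 · 2.890508e-05 ≈ 30.5018.
Since α = 2/3 < 1, p = c/n^{2/3} ≫ 1/n is above the triangle threshold p ~ 1/n. Asymptotically E[X] ~ (c³/6)·n^{3(1−α)} = (1³/6)·n^{1} → ∞; triangles are abundant w.h.p.

E[X] ≈ 30.5018; in regime p = Θ(1/n^{2/3}) E[X] diverges (above the triangle threshold p ~ 1/n).


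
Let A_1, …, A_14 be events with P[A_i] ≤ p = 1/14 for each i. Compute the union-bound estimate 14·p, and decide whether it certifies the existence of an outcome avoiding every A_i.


Union bound: P[∪_{i=1}^{14} A_i] ≤ Σ_i P[A_i] ≤ 14·p = 14·(1/14) = 1.
Numerically: 1 ≈ 1.000000.
Is 1 < 1? NO.
Since the bound 1 is ≥ 1, the union bound is uninformative here; it does NOT by itself certify existence.

14·p = 1 ≈ 1.000000; existence NOT certified by the union bound.


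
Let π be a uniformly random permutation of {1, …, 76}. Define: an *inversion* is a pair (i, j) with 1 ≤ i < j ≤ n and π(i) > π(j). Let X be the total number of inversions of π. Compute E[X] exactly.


Write X = Σ X_I over the C(76, 2) = 2850 pairs i < j, with X_I the indicator of one inversion.
There are 2850 indicators.
For each fixed pair i < j, the values π(i) and π(j) are two distinct elements of {1, …, 76} in uniformly random order; by symmetry P[π(i) > π(j)] = 1/2.
By linearity: E[X] = 2850 · (1/2) = C(76, 2) · (1/2) = 2850/2 = 1425 ≈ 1425.000000.

E[X] = 1425 = 1425.000000.


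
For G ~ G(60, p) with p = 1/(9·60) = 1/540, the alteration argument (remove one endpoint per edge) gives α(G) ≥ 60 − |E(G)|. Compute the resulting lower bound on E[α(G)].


E[|E(G)|] = C(60, 2)·p = 1770 · (1/540) = 59/18.
E[α(G)] ≥ n − E[|E(G)|] = 60 − 59/18 = 1021/18.
Numerically: ≈ 56.7222.
(This is only a lower bound; the true E[α(G)] may be larger.)

E[α(G)] ≥ 1021/18 ≈ 56.7222.


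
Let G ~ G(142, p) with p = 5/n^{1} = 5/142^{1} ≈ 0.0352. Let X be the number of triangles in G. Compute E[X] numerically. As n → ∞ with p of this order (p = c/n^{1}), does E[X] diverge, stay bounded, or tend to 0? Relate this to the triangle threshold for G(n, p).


Number of potential triangles: C(142, 3) = 467180.
Each occurs with probability p³ ≈ (0.0352)³ ≈ 4.36561e-05.
By linearity: E[X] = C(142, 3)·p³ ≈ 467180 · 4.36561e-05 ≈ 20.395.
Here α = 1, so p = 5/n is exactly at the triangle threshold p ~ 1/n. Asymptotically E[X] → c³/6 = 5³/6 = 125/6 ≈ 20.833, a bounded constant. In this regime the triangle count is asymptotically Poisson(c³/6).

E[X] ≈ 20.395; in regime p = Θ(1/n^{1}) E[X] stays bounded (at the triangle threshold p ~ 1/n).


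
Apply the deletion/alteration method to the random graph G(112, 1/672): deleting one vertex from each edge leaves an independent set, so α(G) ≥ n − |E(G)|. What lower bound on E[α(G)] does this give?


E[|E(G)|] = C(112, 2)·p = 6216 · (1/672) = 37/4.
E[α(G)] ≥ n − E[|E(G)|] = 112 − 37/4 = 411/4.
Numerically: ≈ 102.750.
(This is only a lower bound; the true E[α(G)] may be larger.)

E[α(G)] ≥ 411/4 ≈ 102.750.


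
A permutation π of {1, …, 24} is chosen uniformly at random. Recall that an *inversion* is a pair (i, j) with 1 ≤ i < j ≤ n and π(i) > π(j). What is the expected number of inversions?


Write X = Σ X_I over the C(24, 2) = 276 pairs i < j, with X_I the indicator of one inversion.
There are 276 indicators.
For each fixed pair i < j, the values π(i) and π(j) are two distinct elements of {1, …, 24} in uniformly random order; by symmetry P[π(i) > π(j)] = 1/2.
By linearity: E[X] = 276 · (1/2) = C(24, 2) · (1/2) = 276/2 = 138 ≈ 138.00000.

E[X] = 138 = 138.00000.


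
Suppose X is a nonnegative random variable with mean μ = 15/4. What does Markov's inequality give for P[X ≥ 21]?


μ = E[X] = 15/4, a = 21.
Markov: P[X ≥ 21] ≤ μ/a = (15/4)/21 = 5/28.
Numerically: ≈ 0.17857.
(Since a = 21 > μ = 3.75000, the bound 5/28 is < 1 and informative.)

P[X ≥ 21] ≤ 5/28 ≈ 0.17857.


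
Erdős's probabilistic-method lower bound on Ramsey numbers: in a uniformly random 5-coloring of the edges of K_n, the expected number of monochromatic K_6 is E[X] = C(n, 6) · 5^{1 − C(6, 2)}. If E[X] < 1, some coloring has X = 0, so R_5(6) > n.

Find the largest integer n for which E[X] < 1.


We need C(n, 6) · 5^{1 − 15} < 1, i.e. C(n, 6) < 5^{15 − 1} = 6103515625.
Check values of n near the boundary:
  n = 124: C(124, 6) = 4465475476; 4465475476 < 6103515625? YES
  n = 125: C(125, 6) = 4690625500; 4690625500 < 6103515625? YES
  n = 126: C(126, 6) = 4925156775; 4925156775 < 6103515625? YES
  n = 127: C(127, 6) = 5169379425; 5169379425 < 6103515625? YES
  n = 128: C(128, 6) = 5423611200; 5423611200 < 6103515625? YES
  n = 129: C(129, 6) = 5688177600; 5688177600 < 6103515625? YES
  n = 130: C(130, 6) = 5963412000; 5963412000 < 6103515625? YES
  n = 131: C(131, 6) = 6249655776; 6249655776 < 6103515625? NO
The largest n with C(n, 6) < 6103515625 is n = 130 (where E[X] = 47707296/48828125 ≈ 0.97705). Hence R_5(6) > 130, i.e. R_5(6) ≥ 131.

Largest n = 130; hence R_5(6) > 130.


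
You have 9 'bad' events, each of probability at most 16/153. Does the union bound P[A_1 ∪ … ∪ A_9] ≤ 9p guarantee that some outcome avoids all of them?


Union bound: P[∪_{i=1}^{9} A_i] ≤ Σ_i P[A_i] ≤ 9·p = 9·(16/153) = 16/17.
Numerically: 16/17 ≈ 0.941.
Is 16/17 < 1? YES.
Since P[∪ A_i] ≤ 16/17 < 1, the complement has P[∩ A_i^c] ≥ 1 − 16/17 = 1/17 > 0, so some outcome avoids every A_i.

9·p = 16/17 ≈ 0.941; existence CERTIFIED by the union bound.


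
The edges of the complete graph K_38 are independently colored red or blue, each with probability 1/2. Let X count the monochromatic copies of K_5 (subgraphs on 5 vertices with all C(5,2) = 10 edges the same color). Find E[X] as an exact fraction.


Let X = Σ_S X_S over the C(38, 5) = 501942 subsets S of size 5, where X_S = 1 if the K_5 on S is monochromatic.
For a fixed S, the K_5 on S has C(5, 2) = 10 edges. P[all 10 edges red] = (1/2)^10, and likewise for blue, so P[monochromatic] = 2·(1/2)^10 = 2^{1 − 10} = 1/512.
Summing: E[X] = C(38, 5) · 2^{1 − 10} = 501942 · 1/512 = 250971/256.
Numerically: E[X] ≈ 980.355.

E[X] = C(38,5)·2^(1−C(5,2)) = 250971/256 ≈ 980.355.


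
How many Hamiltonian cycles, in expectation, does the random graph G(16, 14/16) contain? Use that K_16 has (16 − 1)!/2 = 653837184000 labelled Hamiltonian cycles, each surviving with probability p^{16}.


K_16 has (16 − 1)!/2 = 653837184000 labelled Hamiltonian cycles.
For each such Hamiltonian cycle H, let X_H = 1 if all 16 edges of H are present in G. Then P[X_H = 1] = p^{16} = (7/8)^{16} = 33232930569601/281474976710656.
By linearity of expectation: E[X] = Σ_H E[X_H] = 653837184000 · p^{16} = 653837184000 · 33232930569601/281474976710656 = 21219654042671322112875/274877906944.
Numerically: E[X] ≈ 7.71967e+10.

E[X] = 653837184000 · (7/8)^{16} = 21219654042671322112875/274877906944 ≈ 7.71967e+10.


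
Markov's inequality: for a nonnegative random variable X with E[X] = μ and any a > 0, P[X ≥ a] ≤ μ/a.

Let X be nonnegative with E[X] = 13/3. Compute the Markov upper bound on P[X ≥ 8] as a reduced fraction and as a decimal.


μ = E[X] = 13/3, a = 8.
Markov: P[X ≥ 8] ≤ μ/a = (13/3)/8 = 13/24.
Numerically: ≈ 0.54167.
(Since a = 8 > μ = 4.33333, the bound 13/24 is < 1 and informative.)

P[X ≥ 8] ≤ 13/24 ≈ 0.54167.


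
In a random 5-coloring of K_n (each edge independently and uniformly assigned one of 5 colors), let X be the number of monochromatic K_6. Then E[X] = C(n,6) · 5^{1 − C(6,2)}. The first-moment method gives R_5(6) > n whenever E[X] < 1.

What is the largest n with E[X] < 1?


We need C(n, 6) · 5^{1 − 15} < 1, i.e. C(n, 6) < 5^{15 − 1} = 6103515625.
Check values of n near the boundary:
  n = 127: C(127, 6) = 5169379425; 5169379425 < 6103515625? YES
  n = 128: C(128, 6) = 5423611200; 5423611200 < 6103515625? YES
  n = 129: C(129, 6) = 5688177600; 5688177600 < 6103515625? YES
  n = 130: C(130, 6) = 5963412000; 5963412000 < 6103515625? YES
  n = 131: C(131, 6) = 6249655776; 6249655776 < 6103515625? NO
The largest n with C(n, 6) < 6103515625 is n = 130 (where E[X] = 47707296/48828125 ≈ 0.977045). Hence R_5(6) > 130, i.e. R_5(6) ≥ 131.

Largest n = 130; hence R_5(6) > 130.


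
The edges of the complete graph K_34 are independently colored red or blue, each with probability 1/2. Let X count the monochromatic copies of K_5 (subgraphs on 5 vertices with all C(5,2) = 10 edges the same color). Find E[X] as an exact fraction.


Let X = Σ_S X_S over the C(34, 5) = 278256 subsets S of size 5, where X_S = 1 if the K_5 on S is monochromatic.
For a fixed S, the K_5 on S has C(5, 2) = 10 edges. P[all 10 edges red] = (1/2)^10, and likewise for blue, so P[monochromatic] = 2·(1/2)^10 = 2^{1 − 10} = 1/512.
By linearity: E[X] = C(34, 5) · 2^{1 − 10} = 278256 · 1/512 = 17391/32.
Numerically: E[X] ≈ 543.4688.

E[X] = C(34,5)·2^(1−C(5,2)) = 17391/32 ≈ 543.4688.


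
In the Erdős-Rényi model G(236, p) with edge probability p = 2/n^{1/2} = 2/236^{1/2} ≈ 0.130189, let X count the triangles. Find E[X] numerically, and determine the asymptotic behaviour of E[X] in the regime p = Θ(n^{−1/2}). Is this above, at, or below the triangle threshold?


Number of potential triangles: C(236, 3) = 2162940.
Each occurs with probability p³ ≈ (0.130189)³ ≈ 2.20659171e-03.
By linearity: E[X] = C(236, 3)·p³ ≈ 2162940 · 2.20659171e-03 ≈ 4772.725477.
Since α = 1/2 < 1, p = c/n^{1/2} ≫ 1/n is above the triangle threshold p ~ 1/n. Asymptotically E[X] ~ (c³/6)·n^{3(1−α)} = (2³/6)·n^{1.5} → ∞; triangles are abundant w.h.p.

E[X] ≈ 4772.725477; in regime p = Θ(1/n^{1/2}) E[X] diverges (above the triangle threshold p ~ 1/n).


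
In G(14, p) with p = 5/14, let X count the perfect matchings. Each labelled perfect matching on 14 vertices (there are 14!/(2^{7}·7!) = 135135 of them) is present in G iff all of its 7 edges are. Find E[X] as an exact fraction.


K_14 has 14!/(2^{7}·7!) = 135135 labelled perfect matchings.
For each such perfect matching H, let X_H = 1 if all 7 edges of H are present in G. Then P[X_H = 1] = p^{7} = (5/14)^{7} = 78125/105413504.
By linearity of expectation: E[X] = Σ_H E[X_H] = 135135 · p^{7} = 135135 · 78125/105413504 = 1508203125/15059072.
Numerically: E[X] ≈ 100.152.

E[X] = 135135 · (5/14)^{7} = 1508203125/15059072 ≈ 100.152.


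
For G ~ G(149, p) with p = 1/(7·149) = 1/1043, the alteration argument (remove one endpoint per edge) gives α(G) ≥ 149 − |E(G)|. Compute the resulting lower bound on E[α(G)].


E[|E(G)|] = C(149, 2)·p = 11026 · (1/1043) = 74/7.
E[α(G)] ≥ n − E[|E(G)|] = 149 − 74/7 = 969/7.
Numerically: ≈ 138.429.
(This is only a lower bound; the true E[α(G)] may be larger.)

E[α(G)] ≥ 969/7 ≈ 138.429.


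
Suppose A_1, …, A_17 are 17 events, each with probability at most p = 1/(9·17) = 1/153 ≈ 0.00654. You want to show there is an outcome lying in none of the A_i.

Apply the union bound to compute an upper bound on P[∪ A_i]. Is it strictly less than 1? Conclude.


Union bound: P[∪_{i=1}^{17} A_i] ≤ Σ_i P[A_i] ≤ 17·p = 17·(1/153) = 1/9.
Numerically: 1/9 ≈ 0.11111.
Is 1/9 < 1? YES.
Since P[∪ A_i] ≤ 1/9 < 1, the complement has P[∩ A_i^c] ≥ 1 − 1/9 = 8/9 > 0, so some outcome avoids every A_i.

17·p = 1/9 ≈ 0.11111; existence CERTIFIED by the union bound.


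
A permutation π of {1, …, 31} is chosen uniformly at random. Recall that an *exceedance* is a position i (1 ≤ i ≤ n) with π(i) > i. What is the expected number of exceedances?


Write X = Σ_{i=1}^{31} X_i, where X_i = 1_{π(i) > i}.
For each fixed i, π(i) is uniform over {1, …, 31} (marginal of a uniform permutation), so P[π(i) > i] = (n − i)/n. Summing: Σ_{i=1}^{31} (n − i)/n = (0 + 1 + … + 30)/31 = 31(31 − 1)/(2·31) = (31 − 1)/2.
Hence E[X] = Σ_{i=1}^{31} (31 − i)/31 = 15 ≈ 15.00000.

E[X] = 15 = 15.00000.


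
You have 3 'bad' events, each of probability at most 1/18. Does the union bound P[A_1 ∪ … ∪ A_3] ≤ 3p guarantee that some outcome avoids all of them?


Union bound: P[∪_{i=1}^{3} A_i] ≤ Σ_i P[A_i] ≤ 3·p = 3·(1/18) = 1/6.
Numerically: 1/6 ≈ 0.1666667.
Is 1/6 < 1? YES.
Since P[∪ A_i] ≤ 1/6 < 1, the complement has P[∩ A_i^c] ≥ 1 − 1/6 = 5/6 > 0, so some outcome avoids every A_i.

3·p = 1/6 ≈ 0.1666667; existence CERTIFIED by the union bound.


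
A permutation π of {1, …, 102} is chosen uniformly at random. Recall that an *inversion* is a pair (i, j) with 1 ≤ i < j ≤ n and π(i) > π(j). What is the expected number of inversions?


Write X = Σ X_I over the C(102, 2) = 5151 pairs i < j, with X_I the indicator of one inversion.
There are 5151 indicators.
For each fixed pair i < j, the values π(i) and π(j) are two distinct elements of {1, …, 102} in uniformly random order; by symmetry P[π(i) > π(j)] = 1/2.
By linearity: E[X] = 5151 · (1/2) = C(102, 2) · (1/2) = 5151/2 = 5151/2 ≈ 2575.50000.

E[X] = 5151/2 = 2575.50000.


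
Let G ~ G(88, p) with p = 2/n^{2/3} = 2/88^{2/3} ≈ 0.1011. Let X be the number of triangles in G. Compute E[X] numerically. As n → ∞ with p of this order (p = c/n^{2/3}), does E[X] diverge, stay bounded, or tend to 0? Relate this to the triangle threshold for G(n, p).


Number of potential triangles: C(88, 3) = 109736.
Each occurs with probability p³ ≈ (0.1011)³ ≈ 1.033058e-03.
By linearity: E[X] = C(88, 3)·p³ ≈ 109736 · 1.033058e-03 ≈ 113.3636.
Since α = 2/3 < 1, p = c/n^{2/3} ≫ 1/n is above the triangle threshold p ~ 1/n. Asymptotically E[X] ~ (c³/6)·n^{3(1−α)} = (2³/6)·n^{1} → ∞; triangles are abundant w.h.p.

E[X] ≈ 113.3636; in regime p = Θ(1/n^{2/3}) E[X] diverges (above the triangle threshold p ~ 1/n).


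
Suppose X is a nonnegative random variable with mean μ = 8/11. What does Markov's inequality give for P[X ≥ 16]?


μ = E[X] = 8/11, a = 16.
Markov: P[X ≥ 16] ≤ μ/a = (8/11)/16 = 1/22.
Numerically: ≈ 0.04545.
(Since a = 16 > μ = 0.72727, the bound 1/22 is < 1 and informative.)

P[X ≥ 16] ≤ 1/22 ≈ 0.04545.


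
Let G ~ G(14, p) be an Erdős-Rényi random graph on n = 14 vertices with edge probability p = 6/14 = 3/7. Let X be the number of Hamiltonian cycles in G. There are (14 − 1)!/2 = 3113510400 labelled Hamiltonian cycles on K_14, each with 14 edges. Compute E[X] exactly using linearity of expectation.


K_14 has (14 − 1)!/2 = 3113510400 labelled Hamiltonian cycles.
For each such Hamiltonian cycle H, let X_H = 1 if all 14 edges of H are present in G. Then P[X_H = 1] = p^{14} = (3/7)^{14} = 4782969/678223072849.
By linearity: E[X] = Σ_H E[X_H] = 3113510400 · p^{14} = 3113510400 · 4782969/678223072849 = 2127403389196800/96889010407.
Numerically: E[X] ≈ 21957.1.

E[X] = 3113510400 · (3/7)^{14} = 2127403389196800/96889010407 ≈ 21957.1.
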